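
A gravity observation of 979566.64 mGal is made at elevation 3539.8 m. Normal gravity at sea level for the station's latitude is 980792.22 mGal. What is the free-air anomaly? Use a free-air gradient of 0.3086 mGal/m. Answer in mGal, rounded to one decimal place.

-133.2

Free-air correction = 0.3086 × 3539.8 = 1092.38 mGal
Free-air anomaly = 979566.64 − 980792.22 + (1092.38) = -133.20 mGal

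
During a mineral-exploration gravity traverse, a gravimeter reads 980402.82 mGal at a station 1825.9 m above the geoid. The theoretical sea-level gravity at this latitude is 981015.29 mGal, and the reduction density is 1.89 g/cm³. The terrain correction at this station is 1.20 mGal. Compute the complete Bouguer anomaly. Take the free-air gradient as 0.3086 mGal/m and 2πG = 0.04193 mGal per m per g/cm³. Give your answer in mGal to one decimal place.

-192.5

Free-air correction = 0.3086 × 1825.9 = 563.47 mGal
Free-air anomaly = 980402.82 − 981015.29 + (563.47) = -49.00 mGal
Bouguer slab correction = 0.04193 × 1.89 × 1825.9 = 144.70 mGal
Simple Bouguer anomaly = -49.00 − (144.70) = -193.70 mGal
Complete Bouguer anomaly = -193.70 + 1.20 = -192.50 mGal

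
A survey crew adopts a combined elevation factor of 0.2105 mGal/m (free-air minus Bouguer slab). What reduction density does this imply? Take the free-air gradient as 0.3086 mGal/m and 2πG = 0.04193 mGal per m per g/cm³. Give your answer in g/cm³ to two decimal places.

0.2105 = 0.3086 − 0.04193 × ρ
ρ = (0.3086 − 0.2105) / 0.04193 = 2.34 g/cm³

2.34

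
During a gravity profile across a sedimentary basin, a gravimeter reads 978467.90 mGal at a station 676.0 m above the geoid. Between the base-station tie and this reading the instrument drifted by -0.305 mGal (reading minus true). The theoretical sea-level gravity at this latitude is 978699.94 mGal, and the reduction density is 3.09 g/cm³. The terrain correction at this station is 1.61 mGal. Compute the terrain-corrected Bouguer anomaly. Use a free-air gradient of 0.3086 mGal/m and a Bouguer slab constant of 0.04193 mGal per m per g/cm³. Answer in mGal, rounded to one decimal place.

-109.1

Drift-corrected reading = 978467.90 − (-0.305) = 978468.205 mGal
Free-air correction = 0.3086 × 676.0 = 208.61 mGal
Free-air anomaly = 978468.205 − 978699.94 + (208.61) = -23.125 mGal
Bouguer slab correction = 0.04193 × 3.09 × 676.0 = 87.59 mGal
Simple Bouguer anomaly = -23.125 − (87.59) = -110.715 mGal
Complete Bouguer anomaly = -110.715 + 1.61 = -109.105 mGal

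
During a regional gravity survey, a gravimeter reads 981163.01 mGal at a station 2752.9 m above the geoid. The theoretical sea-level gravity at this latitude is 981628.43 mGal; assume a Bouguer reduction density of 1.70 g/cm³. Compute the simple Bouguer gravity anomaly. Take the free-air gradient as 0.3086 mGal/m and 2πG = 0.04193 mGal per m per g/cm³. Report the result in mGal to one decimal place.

187.9

Free-air correction = 0.3086 × 2752.9 = 849.54 mGal
Free-air anomaly = 981163.01 − 981628.43 + (849.54) = 384.12 mGal
Bouguer slab correction = 0.04193 × 1.70 × 2752.9 = 196.23 mGal
Simple Bouguer anomaly = 384.12 − (196.23) = 187.89 mGal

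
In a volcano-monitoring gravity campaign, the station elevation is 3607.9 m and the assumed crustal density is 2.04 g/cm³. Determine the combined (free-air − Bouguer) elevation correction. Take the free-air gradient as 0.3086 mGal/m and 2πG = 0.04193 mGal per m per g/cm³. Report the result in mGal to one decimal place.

Combined gradient = 0.3086 − 0.04193 × 2.04 = 0.2230628 mGal/m
Combined elevation correction = 0.2230628 × 3607.9 = 804.8 mGal

804.8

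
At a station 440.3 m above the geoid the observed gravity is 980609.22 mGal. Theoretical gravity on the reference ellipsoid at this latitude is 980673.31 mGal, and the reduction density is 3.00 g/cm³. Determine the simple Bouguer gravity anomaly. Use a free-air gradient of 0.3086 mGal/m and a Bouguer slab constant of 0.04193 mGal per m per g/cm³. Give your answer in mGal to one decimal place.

Free-air correction = 0.3086 × 440.3 = 135.88 mGal
Free-air anomaly = 980609.22 − 980673.31 + (135.88) = 71.79 mGal
Bouguer slab correction = 0.04193 × 3.00 × 440.3 = 55.39 mGal
Simple Bouguer anomaly = 71.79 − (55.39) = 16.40 mGal

16.4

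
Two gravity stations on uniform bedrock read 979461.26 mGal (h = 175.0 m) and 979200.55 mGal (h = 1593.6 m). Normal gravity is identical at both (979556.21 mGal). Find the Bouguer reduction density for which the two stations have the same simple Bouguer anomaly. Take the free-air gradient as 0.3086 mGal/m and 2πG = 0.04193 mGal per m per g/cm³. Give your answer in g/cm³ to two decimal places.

Δg_obs = 979200.55 − 979461.26 = -260.71 mGal over Δh = 1593.6 − 175.0 = 1418.6 m
Equal Bouguer anomalies ⇒ Δg_obs + (0.3086 − 0.04193ρ)·Δh = 0
0.3086 − 0.04193ρ = −Δg_obs/Δh = 0.18378
ρ = (0.3086 − 0.18378) / 0.04193 = 2.98 g/cm³

2.98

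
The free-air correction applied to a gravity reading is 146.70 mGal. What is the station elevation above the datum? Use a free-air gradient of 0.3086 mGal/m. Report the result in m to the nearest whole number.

h = 146.70 / 0.3086 = 475.37 m

475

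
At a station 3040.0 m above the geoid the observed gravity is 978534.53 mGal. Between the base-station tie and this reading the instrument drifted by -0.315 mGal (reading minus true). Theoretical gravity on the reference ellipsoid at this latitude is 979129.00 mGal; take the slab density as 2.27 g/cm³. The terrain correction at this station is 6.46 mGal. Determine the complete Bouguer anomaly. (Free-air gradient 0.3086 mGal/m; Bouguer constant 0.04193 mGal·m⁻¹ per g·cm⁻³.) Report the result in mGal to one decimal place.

Drift-corrected reading = 978534.53 − (-0.315) = 978534.845 mGal
Free-air correction = 0.3086 × 3040.0 = 938.14 mGal
Free-air anomaly = 978534.845 − 979129.00 + (938.14) = 343.985 mGal
Bouguer slab correction = 0.04193 × 2.27 × 3040.0 = 289.35 mGal
Simple Bouguer anomaly = 343.985 − (289.35) = 54.635 mGal
Complete Bouguer anomaly = 54.635 + 6.46 = 61.095 mGal

61.1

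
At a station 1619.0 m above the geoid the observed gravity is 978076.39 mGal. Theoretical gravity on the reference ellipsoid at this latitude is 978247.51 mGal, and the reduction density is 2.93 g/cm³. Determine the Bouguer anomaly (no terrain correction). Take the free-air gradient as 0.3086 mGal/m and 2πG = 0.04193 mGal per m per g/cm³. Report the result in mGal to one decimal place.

129.6

Free-air correction = 0.3086 × 1619.0 = 499.62 mGal
Free-air anomaly = 978076.39 − 978247.51 + (499.62) = 328.50 mGal
Bouguer slab correction = 0.04193 × 2.93 × 1619.0 = 198.90 mGal
Simple Bouguer anomaly = 328.50 − (198.90) = 129.60 mGal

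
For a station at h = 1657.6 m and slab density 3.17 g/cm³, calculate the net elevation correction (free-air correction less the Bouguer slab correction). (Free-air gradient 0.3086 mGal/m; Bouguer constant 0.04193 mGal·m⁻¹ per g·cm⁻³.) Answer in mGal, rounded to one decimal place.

Combined gradient = 0.3086 − 0.04193 × 3.17 = 0.1756819 mGal/m
Combined elevation correction = 0.1756819 × 1657.6 = 291.2 mGal

291.2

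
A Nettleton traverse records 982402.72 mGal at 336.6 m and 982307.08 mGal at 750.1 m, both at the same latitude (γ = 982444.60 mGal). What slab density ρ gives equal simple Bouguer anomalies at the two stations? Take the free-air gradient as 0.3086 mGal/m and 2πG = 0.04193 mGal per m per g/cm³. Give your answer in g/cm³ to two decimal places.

1.84

Δg_obs = 982307.08 − 982402.72 = -95.64 mGal over Δh = 750.1 − 336.6 = 413.5 m
Equal Bouguer anomalies ⇒ Δg_obs + (0.3086 − 0.04193ρ)·Δh = 0
0.3086 − 0.04193ρ = −Δg_obs/Δh = 0.23129
ρ = (0.3086 − 0.23129) / 0.04193 = 1.84 g/cm³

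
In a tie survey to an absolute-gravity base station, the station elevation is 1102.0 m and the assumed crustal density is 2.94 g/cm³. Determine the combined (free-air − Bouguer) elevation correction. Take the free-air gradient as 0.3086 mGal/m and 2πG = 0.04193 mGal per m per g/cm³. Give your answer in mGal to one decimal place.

Combined gradient = 0.3086 − 0.04193 × 2.94 = 0.1853258 mGal/m
Combined elevation correction = 0.1853258 × 1102.0 = 204.2 mGal

204.2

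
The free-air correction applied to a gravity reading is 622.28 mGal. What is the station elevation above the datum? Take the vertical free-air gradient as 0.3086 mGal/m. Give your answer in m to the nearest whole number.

h = 622.28 / 0.3086 = 2016.46 m

2016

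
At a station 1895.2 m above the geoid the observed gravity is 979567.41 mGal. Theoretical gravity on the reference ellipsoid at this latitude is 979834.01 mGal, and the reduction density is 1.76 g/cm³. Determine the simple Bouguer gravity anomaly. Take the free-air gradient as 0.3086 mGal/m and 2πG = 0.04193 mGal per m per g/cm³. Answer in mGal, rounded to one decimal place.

Free-air correction = 0.3086 × 1895.2 = 584.86 mGal
Free-air anomaly = 979567.41 − 979834.01 + (584.86) = 318.26 mGal
Bouguer slab correction = 0.04193 × 1.76 × 1895.2 = 139.86 mGal
Simple Bouguer anomaly = 318.26 − (139.86) = 178.40 mGal

178.4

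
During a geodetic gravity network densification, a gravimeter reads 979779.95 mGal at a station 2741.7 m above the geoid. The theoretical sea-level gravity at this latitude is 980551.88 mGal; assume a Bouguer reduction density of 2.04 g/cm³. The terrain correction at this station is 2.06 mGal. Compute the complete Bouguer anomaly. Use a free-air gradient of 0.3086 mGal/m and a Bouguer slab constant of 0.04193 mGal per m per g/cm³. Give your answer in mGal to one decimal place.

-158.3

Free-air correction = 0.3086 × 2741.7 = 846.09 mGal
Free-air anomaly = 979779.95 − 980551.88 + (846.09) = 74.16 mGal
Bouguer slab correction = 0.04193 × 2.04 × 2741.7 = 234.52 mGal
Simple Bouguer anomaly = 74.16 − (234.52) = -160.36 mGal
Complete Bouguer anomaly = -160.36 + 2.06 = -158.30 mGal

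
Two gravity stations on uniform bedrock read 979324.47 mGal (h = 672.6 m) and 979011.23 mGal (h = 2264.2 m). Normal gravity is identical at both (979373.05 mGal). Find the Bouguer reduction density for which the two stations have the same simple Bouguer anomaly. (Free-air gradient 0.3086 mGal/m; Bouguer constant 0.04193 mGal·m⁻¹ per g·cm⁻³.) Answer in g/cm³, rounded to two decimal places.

Δg_obs = 979011.23 − 979324.47 = -313.24 mGal over Δh = 2264.2 − 672.6 = 1591.6 m
Equal Bouguer anomalies ⇒ Δg_obs + (0.3086 − 0.04193ρ)·Δh = 0
0.3086 − 0.04193ρ = −Δg_obs/Δh = 0.19681
ρ = (0.3086 − 0.19681) / 0.04193 = 2.67 g/cm³

2.67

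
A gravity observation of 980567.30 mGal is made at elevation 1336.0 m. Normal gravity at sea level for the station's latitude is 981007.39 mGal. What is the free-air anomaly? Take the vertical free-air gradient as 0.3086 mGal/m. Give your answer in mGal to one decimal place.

-27.8

Free-air correction = 0.3086 × 1336.0 = 412.29 mGal
Free-air anomaly = 980567.30 − 981007.39 + (412.29) = -27.80 mGal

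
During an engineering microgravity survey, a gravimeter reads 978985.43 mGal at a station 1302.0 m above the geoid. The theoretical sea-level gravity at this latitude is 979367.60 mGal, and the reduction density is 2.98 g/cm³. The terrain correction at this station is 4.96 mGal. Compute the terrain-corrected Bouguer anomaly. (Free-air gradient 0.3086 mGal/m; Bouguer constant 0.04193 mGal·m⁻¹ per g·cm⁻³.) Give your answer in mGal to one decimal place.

Free-air correction = 0.3086 × 1302.0 = 401.80 mGal
Free-air anomaly = 978985.43 − 979367.60 + (401.80) = 19.63 mGal
Bouguer slab correction = 0.04193 × 2.98 × 1302.0 = 162.69 mGal
Simple Bouguer anomaly = 19.63 − (162.69) = -143.06 mGal
Complete Bouguer anomaly = -143.06 + 4.96 = -138.10 mGal

-138.1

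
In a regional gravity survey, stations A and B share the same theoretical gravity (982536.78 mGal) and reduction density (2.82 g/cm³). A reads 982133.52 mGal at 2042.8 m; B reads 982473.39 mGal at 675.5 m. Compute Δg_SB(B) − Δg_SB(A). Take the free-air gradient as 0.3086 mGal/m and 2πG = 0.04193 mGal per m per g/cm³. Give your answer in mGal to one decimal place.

79.6

Δg_SB(A) = 982133.52 − 982536.78 + 0.3086×2042.8 − 0.04193×2.82×2042.8 = -14.40 mGal
Δg_SB(B) = 982473.39 − 982536.78 + 0.3086×675.5 − 0.04193×2.82×675.5 = 65.20 mGal
Difference = 65.20 − (-14.40) = 79.60 mGal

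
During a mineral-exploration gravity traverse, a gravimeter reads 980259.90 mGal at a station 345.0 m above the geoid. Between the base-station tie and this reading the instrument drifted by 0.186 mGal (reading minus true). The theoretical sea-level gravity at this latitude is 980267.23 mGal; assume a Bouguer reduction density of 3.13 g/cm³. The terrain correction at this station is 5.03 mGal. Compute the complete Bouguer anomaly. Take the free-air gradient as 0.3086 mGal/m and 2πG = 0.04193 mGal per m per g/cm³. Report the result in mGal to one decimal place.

Drift-corrected reading = 980259.90 − (0.186) = 980259.714 mGal
Free-air correction = 0.3086 × 345.0 = 106.47 mGal
Free-air anomaly = 980259.714 − 980267.23 + (106.47) = 98.954 mGal
Bouguer slab correction = 0.04193 × 3.13 × 345.0 = 45.28 mGal
Simple Bouguer anomaly = 98.954 − (45.28) = 53.674 mGal
Complete Bouguer anomaly = 53.674 + 5.03 = 58.704 mGal

58.7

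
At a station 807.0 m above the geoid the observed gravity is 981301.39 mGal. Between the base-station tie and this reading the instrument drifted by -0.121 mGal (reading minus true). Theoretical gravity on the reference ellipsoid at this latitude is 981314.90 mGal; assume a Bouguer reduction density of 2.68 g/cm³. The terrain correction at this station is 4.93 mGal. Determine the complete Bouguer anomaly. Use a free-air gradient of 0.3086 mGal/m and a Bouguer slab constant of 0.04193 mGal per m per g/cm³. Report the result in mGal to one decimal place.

149.9

Drift-corrected reading = 981301.39 − (-0.121) = 981301.511 mGal
Free-air correction = 0.3086 × 807.0 = 249.04 mGal
Free-air anomaly = 981301.511 − 981314.90 + (249.04) = 235.651 mGal
Bouguer slab correction = 0.04193 × 2.68 × 807.0 = 90.68 mGal
Simple Bouguer anomaly = 235.651 − (90.68) = 144.971 mGal
Complete Bouguer anomaly = 144.971 + 4.93 = 149.901 mGal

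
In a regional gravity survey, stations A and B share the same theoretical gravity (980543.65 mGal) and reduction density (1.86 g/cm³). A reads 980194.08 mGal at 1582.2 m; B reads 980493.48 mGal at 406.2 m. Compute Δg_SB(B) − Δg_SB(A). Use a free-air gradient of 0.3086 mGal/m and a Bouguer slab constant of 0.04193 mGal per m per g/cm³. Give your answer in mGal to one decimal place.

Δg_SB(A) = 980194.08 − 980543.65 + 0.3086×1582.2 − 0.04193×1.86×1582.2 = 15.30 mGal
Δg_SB(B) = 980493.48 − 980543.65 + 0.3086×406.2 − 0.04193×1.86×406.2 = 43.50 mGal
Difference = 43.50 − (15.30) = 28.20 mGal

28.2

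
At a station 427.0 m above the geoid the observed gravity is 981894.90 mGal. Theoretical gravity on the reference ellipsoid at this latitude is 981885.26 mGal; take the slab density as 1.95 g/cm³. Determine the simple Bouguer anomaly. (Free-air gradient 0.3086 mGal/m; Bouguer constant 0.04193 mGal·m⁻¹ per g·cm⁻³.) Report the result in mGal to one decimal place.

106.5

Free-air correction = 0.3086 × 427.0 = 131.77 mGal
Free-air anomaly = 981894.90 − 981885.26 + (131.77) = 141.41 mGal
Bouguer slab correction = 0.04193 × 1.95 × 427.0 = 34.91 mGal
Simple Bouguer anomaly = 141.41 − (34.91) = 106.50 mGal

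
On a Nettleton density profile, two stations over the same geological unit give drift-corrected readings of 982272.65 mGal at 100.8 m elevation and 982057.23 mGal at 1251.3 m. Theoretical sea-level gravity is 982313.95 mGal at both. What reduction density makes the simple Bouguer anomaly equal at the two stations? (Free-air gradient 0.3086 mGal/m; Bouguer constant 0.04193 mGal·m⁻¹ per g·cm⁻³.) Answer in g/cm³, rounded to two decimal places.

2.89

Δg_obs = 982057.23 − 982272.65 = -215.42 mGal over Δh = 1251.3 − 100.8 = 1150.5 m
Equal Bouguer anomalies ⇒ Δg_obs + (0.3086 − 0.04193ρ)·Δh = 0
0.3086 − 0.04193ρ = −Δg_obs/Δh = 0.18724
ρ = (0.3086 − 0.18724) / 0.04193 = 2.89 g/cm³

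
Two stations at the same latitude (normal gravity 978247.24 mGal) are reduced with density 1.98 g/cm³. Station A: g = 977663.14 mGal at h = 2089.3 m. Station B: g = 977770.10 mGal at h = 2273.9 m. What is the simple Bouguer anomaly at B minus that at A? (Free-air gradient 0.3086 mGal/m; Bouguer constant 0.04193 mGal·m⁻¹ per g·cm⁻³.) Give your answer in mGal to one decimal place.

148.6

Δg_SB(A) = 977663.14 − 978247.24 + 0.3086×2089.3 − 0.04193×1.98×2089.3 = -112.80 mGal
Δg_SB(B) = 977770.10 − 978247.24 + 0.3086×2273.9 − 0.04193×1.98×2273.9 = 35.80 mGal
Difference = 35.80 − (-112.80) = 148.60 mGal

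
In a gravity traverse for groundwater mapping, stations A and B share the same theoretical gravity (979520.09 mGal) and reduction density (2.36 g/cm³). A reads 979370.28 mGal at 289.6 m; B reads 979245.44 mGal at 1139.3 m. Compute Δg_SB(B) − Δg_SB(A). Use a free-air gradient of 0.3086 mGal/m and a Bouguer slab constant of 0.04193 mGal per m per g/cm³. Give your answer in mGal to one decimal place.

Δg_SB(A) = 979370.28 − 979520.09 + 0.3086×289.6 − 0.04193×2.36×289.6 = -89.10 mGal
Δg_SB(B) = 979245.44 − 979520.09 + 0.3086×1139.3 − 0.04193×2.36×1139.3 = -35.80 mGal
Difference = -35.80 − (-89.10) = 53.30 mGal

53.3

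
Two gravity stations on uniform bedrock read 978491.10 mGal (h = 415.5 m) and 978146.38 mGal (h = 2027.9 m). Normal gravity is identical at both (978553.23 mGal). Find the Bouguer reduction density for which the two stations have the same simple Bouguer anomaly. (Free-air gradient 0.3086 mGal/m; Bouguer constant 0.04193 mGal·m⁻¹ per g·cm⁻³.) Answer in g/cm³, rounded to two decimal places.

2.26

Δg_obs = 978146.38 − 978491.10 = -344.72 mGal over Δh = 2027.9 − 415.5 = 1612.4 m
Equal Bouguer anomalies ⇒ Δg_obs + (0.3086 − 0.04193ρ)·Δh = 0
0.3086 − 0.04193ρ = −Δg_obs/Δh = 0.21379
ρ = (0.3086 − 0.21379) / 0.04193 = 2.26 g/cm³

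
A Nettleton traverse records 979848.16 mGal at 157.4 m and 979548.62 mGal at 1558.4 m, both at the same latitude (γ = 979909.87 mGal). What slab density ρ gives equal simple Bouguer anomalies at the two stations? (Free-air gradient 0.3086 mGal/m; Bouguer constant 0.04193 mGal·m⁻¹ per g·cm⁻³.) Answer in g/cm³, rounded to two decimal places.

Δg_obs = 979548.62 − 979848.16 = -299.54 mGal over Δh = 1558.4 − 157.4 = 1401.0 m
Equal Bouguer anomalies ⇒ Δg_obs + (0.3086 − 0.04193ρ)·Δh = 0
0.3086 − 0.04193ρ = −Δg_obs/Δh = 0.21380
ρ = (0.3086 − 0.21380) / 0.04193 = 2.26 g/cm³

2.26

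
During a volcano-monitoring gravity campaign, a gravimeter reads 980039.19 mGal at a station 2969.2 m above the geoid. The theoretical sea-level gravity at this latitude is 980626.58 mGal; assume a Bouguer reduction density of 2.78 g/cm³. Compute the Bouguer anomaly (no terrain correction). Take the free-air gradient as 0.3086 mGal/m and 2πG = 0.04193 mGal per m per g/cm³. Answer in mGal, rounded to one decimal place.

Free-air correction = 0.3086 × 2969.2 = 916.30 mGal
Free-air anomaly = 980039.19 − 980626.58 + (916.30) = 328.91 mGal
Bouguer slab correction = 0.04193 × 2.78 × 2969.2 = 346.11 mGal
Simple Bouguer anomaly = 328.91 − (346.11) = -17.20 mGal

-17.2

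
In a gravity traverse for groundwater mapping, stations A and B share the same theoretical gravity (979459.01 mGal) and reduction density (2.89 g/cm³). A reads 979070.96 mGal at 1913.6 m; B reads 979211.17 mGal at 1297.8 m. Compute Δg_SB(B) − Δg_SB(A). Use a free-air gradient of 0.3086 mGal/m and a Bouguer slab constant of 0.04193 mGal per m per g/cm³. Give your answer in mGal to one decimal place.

Δg_SB(A) = 979070.96 − 979459.01 + 0.3086×1913.6 − 0.04193×2.89×1913.6 = -29.40 mGal
Δg_SB(B) = 979211.17 − 979459.01 + 0.3086×1297.8 − 0.04193×2.89×1297.8 = -4.60 mGal
Difference = -4.60 − (-29.40) = 24.80 mGal

24.8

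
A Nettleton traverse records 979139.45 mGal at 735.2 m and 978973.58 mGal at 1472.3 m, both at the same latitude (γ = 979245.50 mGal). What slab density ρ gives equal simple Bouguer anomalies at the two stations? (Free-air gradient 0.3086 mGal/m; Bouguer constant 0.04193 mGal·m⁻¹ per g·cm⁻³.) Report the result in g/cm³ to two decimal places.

1.99

Δg_obs = 978973.58 − 979139.45 = -165.87 mGal over Δh = 1472.3 − 735.2 = 737.1 m
Equal Bouguer anomalies ⇒ Δg_obs + (0.3086 − 0.04193ρ)·Δh = 0
0.3086 − 0.04193ρ = −Δg_obs/Δh = 0.22503
ρ = (0.3086 − 0.22503) / 0.04193 = 1.99 g/cm³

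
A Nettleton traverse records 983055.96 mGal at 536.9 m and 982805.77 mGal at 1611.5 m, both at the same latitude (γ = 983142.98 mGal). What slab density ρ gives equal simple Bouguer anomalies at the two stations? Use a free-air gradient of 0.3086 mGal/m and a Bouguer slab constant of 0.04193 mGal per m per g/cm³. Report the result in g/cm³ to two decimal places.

Δg_obs = 982805.77 − 983055.96 = -250.19 mGal over Δh = 1611.5 − 536.9 = 1074.6 m
Equal Bouguer anomalies ⇒ Δg_obs + (0.3086 − 0.04193ρ)·Δh = 0
0.3086 − 0.04193ρ = −Δg_obs/Δh = 0.23282
ρ = (0.3086 − 0.23282) / 0.04193 = 1.81 g/cm³

1.81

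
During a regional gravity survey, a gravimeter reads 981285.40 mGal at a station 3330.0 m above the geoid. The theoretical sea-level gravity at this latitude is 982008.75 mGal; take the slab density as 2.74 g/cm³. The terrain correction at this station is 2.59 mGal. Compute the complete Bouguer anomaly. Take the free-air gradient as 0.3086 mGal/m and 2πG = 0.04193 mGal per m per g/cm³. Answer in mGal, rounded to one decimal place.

Free-air correction = 0.3086 × 3330.0 = 1027.64 mGal
Free-air anomaly = 981285.40 − 982008.75 + (1027.64) = 304.29 mGal
Bouguer slab correction = 0.04193 × 2.74 × 3330.0 = 382.58 mGal
Simple Bouguer anomaly = 304.29 − (382.58) = -78.29 mGal
Complete Bouguer anomaly = -78.29 + 2.59 = -75.70 mGal

-75.7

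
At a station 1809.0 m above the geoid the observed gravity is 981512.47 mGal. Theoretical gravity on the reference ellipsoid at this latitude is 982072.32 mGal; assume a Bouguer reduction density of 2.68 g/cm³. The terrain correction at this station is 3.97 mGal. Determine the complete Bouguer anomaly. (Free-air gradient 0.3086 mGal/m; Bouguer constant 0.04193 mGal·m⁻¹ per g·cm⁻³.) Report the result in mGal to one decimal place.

Free-air correction = 0.3086 × 1809.0 = 558.26 mGal
Free-air anomaly = 981512.47 − 982072.32 + (558.26) = -1.59 mGal
Bouguer slab correction = 0.04193 × 2.68 × 1809.0 = 203.28 mGal
Simple Bouguer anomaly = -1.59 − (203.28) = -204.87 mGal
Complete Bouguer anomaly = -204.87 + 3.97 = -200.90 mGal

-200.9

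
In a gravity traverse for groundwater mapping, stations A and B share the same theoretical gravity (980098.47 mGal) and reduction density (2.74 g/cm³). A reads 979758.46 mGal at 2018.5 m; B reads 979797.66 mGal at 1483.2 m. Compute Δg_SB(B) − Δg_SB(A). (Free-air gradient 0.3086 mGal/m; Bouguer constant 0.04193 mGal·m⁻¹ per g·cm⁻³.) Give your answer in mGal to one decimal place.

-64.5

Δg_SB(A) = 979758.46 − 980098.47 + 0.3086×2018.5 − 0.04193×2.74×2018.5 = 51.00 mGal
Δg_SB(B) = 979797.66 − 980098.47 + 0.3086×1483.2 − 0.04193×2.74×1483.2 = -13.50 mGal
Difference = -13.50 − (51.00) = -64.50 mGal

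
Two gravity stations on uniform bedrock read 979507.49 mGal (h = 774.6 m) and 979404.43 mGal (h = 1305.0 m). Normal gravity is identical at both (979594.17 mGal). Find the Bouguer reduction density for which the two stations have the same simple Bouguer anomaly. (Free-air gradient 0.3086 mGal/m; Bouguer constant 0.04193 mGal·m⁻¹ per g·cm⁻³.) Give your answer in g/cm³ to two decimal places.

Δg_obs = 979404.43 − 979507.49 = -103.06 mGal over Δh = 1305.0 − 774.6 = 530.4 m
Equal Bouguer anomalies ⇒ Δg_obs + (0.3086 − 0.04193ρ)·Δh = 0
0.3086 − 0.04193ρ = −Δg_obs/Δh = 0.19431
ρ = (0.3086 − 0.19431) / 0.04193 = 2.73 g/cm³

2.73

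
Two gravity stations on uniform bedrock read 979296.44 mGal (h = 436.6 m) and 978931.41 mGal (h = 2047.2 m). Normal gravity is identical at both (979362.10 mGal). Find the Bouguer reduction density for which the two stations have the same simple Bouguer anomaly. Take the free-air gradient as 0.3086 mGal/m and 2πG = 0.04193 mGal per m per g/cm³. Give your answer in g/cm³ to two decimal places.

1.95

Δg_obs = 978931.41 − 979296.44 = -365.03 mGal over Δh = 2047.2 − 436.6 = 1610.6 m
Equal Bouguer anomalies ⇒ Δg_obs + (0.3086 − 0.04193ρ)·Δh = 0
0.3086 − 0.04193ρ = −Δg_obs/Δh = 0.22664
ρ = (0.3086 − 0.22664) / 0.04193 = 1.95 g/cm³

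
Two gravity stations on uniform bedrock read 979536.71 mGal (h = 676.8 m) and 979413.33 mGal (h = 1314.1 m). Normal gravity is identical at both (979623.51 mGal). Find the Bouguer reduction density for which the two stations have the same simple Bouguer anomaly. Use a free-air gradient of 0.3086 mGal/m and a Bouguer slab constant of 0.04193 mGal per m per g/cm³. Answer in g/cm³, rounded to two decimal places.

2.74

Δg_obs = 979413.33 − 979536.71 = -123.38 mGal over Δh = 1314.1 − 676.8 = 637.3 m
Equal Bouguer anomalies ⇒ Δg_obs + (0.3086 − 0.04193ρ)·Δh = 0
0.3086 − 0.04193ρ = −Δg_obs/Δh = 0.19360
ρ = (0.3086 − 0.19360) / 0.04193 = 2.74 g/cm³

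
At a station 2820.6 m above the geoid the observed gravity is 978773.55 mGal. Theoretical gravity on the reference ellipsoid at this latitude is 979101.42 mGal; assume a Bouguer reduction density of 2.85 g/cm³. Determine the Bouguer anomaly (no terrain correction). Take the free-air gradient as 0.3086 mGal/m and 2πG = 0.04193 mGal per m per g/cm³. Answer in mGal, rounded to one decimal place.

Free-air correction = 0.3086 × 2820.6 = 870.44 mGal
Free-air anomaly = 978773.55 − 979101.42 + (870.44) = 542.57 mGal
Bouguer slab correction = 0.04193 × 2.85 × 2820.6 = 337.06 mGal
Simple Bouguer anomaly = 542.57 − (337.06) = 205.51 mGal

205.5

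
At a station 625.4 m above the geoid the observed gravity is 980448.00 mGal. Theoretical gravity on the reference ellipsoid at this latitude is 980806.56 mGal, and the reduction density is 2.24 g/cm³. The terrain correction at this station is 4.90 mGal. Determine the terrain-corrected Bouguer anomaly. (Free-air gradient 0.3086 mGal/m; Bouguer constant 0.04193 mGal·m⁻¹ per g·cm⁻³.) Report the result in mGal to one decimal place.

Free-air correction = 0.3086 × 625.4 = 193.00 mGal
Free-air anomaly = 980448.00 − 980806.56 + (193.00) = -165.56 mGal
Bouguer slab correction = 0.04193 × 2.24 × 625.4 = 58.74 mGal
Simple Bouguer anomaly = -165.56 − (58.74) = -224.30 mGal
Complete Bouguer anomaly = -224.30 + 4.90 = -219.40 mGal

-219.4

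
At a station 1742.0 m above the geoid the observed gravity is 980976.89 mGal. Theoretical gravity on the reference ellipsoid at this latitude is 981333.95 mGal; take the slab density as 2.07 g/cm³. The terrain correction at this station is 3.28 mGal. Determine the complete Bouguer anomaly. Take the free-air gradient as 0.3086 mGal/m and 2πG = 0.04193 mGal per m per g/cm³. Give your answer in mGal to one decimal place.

32.6

Free-air correction = 0.3086 × 1742.0 = 537.58 mGal
Free-air anomaly = 980976.89 − 981333.95 + (537.58) = 180.52 mGal
Bouguer slab correction = 0.04193 × 2.07 × 1742.0 = 151.20 mGal
Simple Bouguer anomaly = 180.52 − (151.20) = 29.32 mGal
Complete Bouguer anomaly = 29.32 + 3.28 = 32.60 mGal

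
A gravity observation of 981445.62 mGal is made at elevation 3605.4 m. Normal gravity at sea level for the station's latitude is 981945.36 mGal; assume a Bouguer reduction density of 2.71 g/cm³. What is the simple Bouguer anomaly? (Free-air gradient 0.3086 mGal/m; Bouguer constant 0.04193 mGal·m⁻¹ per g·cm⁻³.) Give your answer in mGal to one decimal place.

203.2

Free-air correction = 0.3086 × 3605.4 = 1112.63 mGal
Free-air anomaly = 981445.62 − 981945.36 + (1112.63) = 612.89 mGal
Bouguer slab correction = 0.04193 × 2.71 × 3605.4 = 409.68 mGal
Simple Bouguer anomaly = 612.89 − (409.68) = 203.21 mGal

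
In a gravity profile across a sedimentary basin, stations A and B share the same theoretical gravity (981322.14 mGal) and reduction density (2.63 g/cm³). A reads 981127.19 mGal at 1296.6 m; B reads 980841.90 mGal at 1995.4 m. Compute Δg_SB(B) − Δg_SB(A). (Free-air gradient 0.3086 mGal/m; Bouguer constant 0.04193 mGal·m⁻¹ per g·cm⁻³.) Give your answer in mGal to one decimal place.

Δg_SB(A) = 981127.19 − 981322.14 + 0.3086×1296.6 − 0.04193×2.63×1296.6 = 62.20 mGal
Δg_SB(B) = 980841.90 − 981322.14 + 0.3086×1995.4 − 0.04193×2.63×1995.4 = -84.50 mGal
Difference = -84.50 − (62.20) = -146.70 mGal

-146.7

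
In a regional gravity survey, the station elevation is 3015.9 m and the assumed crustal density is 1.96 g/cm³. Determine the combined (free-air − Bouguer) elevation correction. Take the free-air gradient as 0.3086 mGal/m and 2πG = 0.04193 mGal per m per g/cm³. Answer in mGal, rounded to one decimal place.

Combined gradient = 0.3086 − 0.04193 × 1.96 = 0.2264172 mGal/m
Combined elevation correction = 0.2264172 × 3015.9 = 682.9 mGal

682.9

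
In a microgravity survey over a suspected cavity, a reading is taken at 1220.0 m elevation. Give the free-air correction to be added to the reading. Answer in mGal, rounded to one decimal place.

376.5

Free-air correction = 0.3086 × 1220.0 = 376.5 mGal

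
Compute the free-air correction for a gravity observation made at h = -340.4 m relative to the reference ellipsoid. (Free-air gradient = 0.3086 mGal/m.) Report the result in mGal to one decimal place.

Free-air correction = 0.3086 × -340.4 = -105.0 mGal

-105.0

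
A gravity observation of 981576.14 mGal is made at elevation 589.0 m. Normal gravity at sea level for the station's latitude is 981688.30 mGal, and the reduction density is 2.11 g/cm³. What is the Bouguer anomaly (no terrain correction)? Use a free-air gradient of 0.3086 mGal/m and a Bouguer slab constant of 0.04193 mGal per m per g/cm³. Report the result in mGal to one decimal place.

17.5

Free-air correction = 0.3086 × 589.0 = 181.77 mGal
Free-air anomaly = 981576.14 − 981688.30 + (181.77) = 69.61 mGal
Bouguer slab correction = 0.04193 × 2.11 × 589.0 = 52.11 mGal
Simple Bouguer anomaly = 69.61 − (52.11) = 17.50 mGal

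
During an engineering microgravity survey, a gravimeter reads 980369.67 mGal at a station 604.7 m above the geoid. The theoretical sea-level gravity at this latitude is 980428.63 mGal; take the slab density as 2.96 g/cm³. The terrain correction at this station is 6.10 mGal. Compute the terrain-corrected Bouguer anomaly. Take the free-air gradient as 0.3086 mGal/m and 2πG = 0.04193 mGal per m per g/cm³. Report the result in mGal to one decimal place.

Free-air correction = 0.3086 × 604.7 = 186.61 mGal
Free-air anomaly = 980369.67 − 980428.63 + (186.61) = 127.65 mGal
Bouguer slab correction = 0.04193 × 2.96 × 604.7 = 75.05 mGal
Simple Bouguer anomaly = 127.65 − (75.05) = 52.60 mGal
Complete Bouguer anomaly = 52.60 + 6.10 = 58.70 mGal

58.7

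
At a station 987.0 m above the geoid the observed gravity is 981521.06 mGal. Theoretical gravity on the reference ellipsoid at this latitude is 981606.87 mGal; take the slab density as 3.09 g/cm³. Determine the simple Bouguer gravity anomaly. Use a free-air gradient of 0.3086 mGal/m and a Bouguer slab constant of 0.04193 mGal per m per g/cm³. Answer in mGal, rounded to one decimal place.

90.9

Free-air correction = 0.3086 × 987.0 = 304.59 mGal
Free-air anomaly = 981521.06 − 981606.87 + (304.59) = 218.78 mGal
Bouguer slab correction = 0.04193 × 3.09 × 987.0 = 127.88 mGal
Simple Bouguer anomaly = 218.78 − (127.88) = 90.90 mGal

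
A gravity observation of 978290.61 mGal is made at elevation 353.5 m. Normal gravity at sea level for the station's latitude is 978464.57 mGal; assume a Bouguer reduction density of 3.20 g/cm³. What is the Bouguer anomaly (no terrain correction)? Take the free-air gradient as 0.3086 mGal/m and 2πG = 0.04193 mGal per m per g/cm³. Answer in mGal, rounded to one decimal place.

Free-air correction = 0.3086 × 353.5 = 109.09 mGal
Free-air anomaly = 978290.61 − 978464.57 + (109.09) = -64.87 mGal
Bouguer slab correction = 0.04193 × 3.20 × 353.5 = 47.43 mGal
Simple Bouguer anomaly = -64.87 − (47.43) = -112.30 mGal

-112.3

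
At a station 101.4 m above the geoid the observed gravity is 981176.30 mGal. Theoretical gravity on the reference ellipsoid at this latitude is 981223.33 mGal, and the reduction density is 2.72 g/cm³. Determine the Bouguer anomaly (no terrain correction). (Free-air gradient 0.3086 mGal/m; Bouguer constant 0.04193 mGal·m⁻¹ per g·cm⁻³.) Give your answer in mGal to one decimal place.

Free-air correction = 0.3086 × 101.4 = 31.29 mGal
Free-air anomaly = 981176.30 − 981223.33 + (31.29) = -15.74 mGal
Bouguer slab correction = 0.04193 × 2.72 × 101.4 = 11.56 mGal
Simple Bouguer anomaly = -15.74 − (11.56) = -27.30 mGal

-27.3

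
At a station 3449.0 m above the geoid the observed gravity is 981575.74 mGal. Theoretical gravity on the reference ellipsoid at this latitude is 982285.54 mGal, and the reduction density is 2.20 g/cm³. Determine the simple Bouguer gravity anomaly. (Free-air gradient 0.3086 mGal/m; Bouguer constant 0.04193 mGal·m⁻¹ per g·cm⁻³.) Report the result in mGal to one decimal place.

36.4

Free-air correction = 0.3086 × 3449.0 = 1064.36 mGal
Free-air anomaly = 981575.74 − 982285.54 + (1064.36) = 354.56 mGal
Bouguer slab correction = 0.04193 × 2.20 × 3449.0 = 318.16 mGal
Simple Bouguer anomaly = 354.56 − (318.16) = 36.40 mGal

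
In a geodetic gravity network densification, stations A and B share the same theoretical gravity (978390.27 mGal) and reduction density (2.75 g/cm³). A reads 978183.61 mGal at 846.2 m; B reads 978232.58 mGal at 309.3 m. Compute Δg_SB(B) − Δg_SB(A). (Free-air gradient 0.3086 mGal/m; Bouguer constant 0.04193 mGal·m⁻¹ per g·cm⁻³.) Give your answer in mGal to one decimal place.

Δg_SB(A) = 978183.61 − 978390.27 + 0.3086×846.2 − 0.04193×2.75×846.2 = -43.10 mGal
Δg_SB(B) = 978232.58 − 978390.27 + 0.3086×309.3 − 0.04193×2.75×309.3 = -97.90 mGal
Difference = -97.90 − (-43.10) = -54.80 mGal

-54.8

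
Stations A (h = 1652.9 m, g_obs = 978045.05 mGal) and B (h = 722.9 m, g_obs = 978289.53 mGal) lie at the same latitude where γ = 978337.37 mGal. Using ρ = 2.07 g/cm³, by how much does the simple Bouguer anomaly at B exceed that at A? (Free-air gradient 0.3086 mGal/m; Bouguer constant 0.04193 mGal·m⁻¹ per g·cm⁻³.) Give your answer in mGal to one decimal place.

38.2

Δg_SB(A) = 978045.05 − 978337.37 + 0.3086×1652.9 − 0.04193×2.07×1652.9 = 74.30 mGal
Δg_SB(B) = 978289.53 − 978337.37 + 0.3086×722.9 − 0.04193×2.07×722.9 = 112.50 mGal
Difference = 112.50 − (74.30) = 38.20 mGal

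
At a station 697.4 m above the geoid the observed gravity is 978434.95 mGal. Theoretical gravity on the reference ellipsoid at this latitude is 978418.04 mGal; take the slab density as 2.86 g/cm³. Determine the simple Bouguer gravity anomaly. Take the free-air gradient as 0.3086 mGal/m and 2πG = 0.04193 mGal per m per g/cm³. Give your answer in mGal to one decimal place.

Free-air correction = 0.3086 × 697.4 = 215.22 mGal
Free-air anomaly = 978434.95 − 978418.04 + (215.22) = 232.13 mGal
Bouguer slab correction = 0.04193 × 2.86 × 697.4 = 83.63 mGal
Simple Bouguer anomaly = 232.13 − (83.63) = 148.50 mGal

148.5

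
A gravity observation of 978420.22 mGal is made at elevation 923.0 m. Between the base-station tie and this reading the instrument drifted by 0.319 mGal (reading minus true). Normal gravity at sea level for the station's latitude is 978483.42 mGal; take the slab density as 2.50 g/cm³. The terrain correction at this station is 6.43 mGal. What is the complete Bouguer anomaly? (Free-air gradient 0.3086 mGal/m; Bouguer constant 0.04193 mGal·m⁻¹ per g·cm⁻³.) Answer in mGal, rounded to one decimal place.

131.0

Drift-corrected reading = 978420.22 − (0.319) = 978419.901 mGal
Free-air correction = 0.3086 × 923.0 = 284.84 mGal
Free-air anomaly = 978419.901 − 978483.42 + (284.84) = 221.321 mGal
Bouguer slab correction = 0.04193 × 2.50 × 923.0 = 96.75 mGal
Simple Bouguer anomaly = 221.321 − (96.75) = 124.571 mGal
Complete Bouguer anomaly = 124.571 + 6.43 = 131.001 mGal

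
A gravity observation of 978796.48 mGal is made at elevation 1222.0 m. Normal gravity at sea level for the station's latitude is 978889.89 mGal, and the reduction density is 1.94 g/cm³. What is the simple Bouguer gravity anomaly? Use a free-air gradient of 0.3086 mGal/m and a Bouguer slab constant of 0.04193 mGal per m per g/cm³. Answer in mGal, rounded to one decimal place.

184.3

Free-air correction = 0.3086 × 1222.0 = 377.11 mGal
Free-air anomaly = 978796.48 − 978889.89 + (377.11) = 283.70 mGal
Bouguer slab correction = 0.04193 × 1.94 × 1222.0 = 99.40 mGal
Simple Bouguer anomaly = 283.70 − (99.40) = 184.30 mGal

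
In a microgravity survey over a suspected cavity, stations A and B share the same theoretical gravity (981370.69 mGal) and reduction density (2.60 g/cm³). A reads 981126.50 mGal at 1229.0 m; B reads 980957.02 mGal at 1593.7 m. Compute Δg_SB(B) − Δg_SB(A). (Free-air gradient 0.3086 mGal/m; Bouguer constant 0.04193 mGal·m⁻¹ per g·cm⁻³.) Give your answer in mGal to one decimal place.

Δg_SB(A) = 981126.50 − 981370.69 + 0.3086×1229.0 − 0.04193×2.60×1229.0 = 1.10 mGal
Δg_SB(B) = 980957.02 − 981370.69 + 0.3086×1593.7 − 0.04193×2.60×1593.7 = -95.60 mGal
Difference = -95.60 − (1.10) = -96.70 mGal

-96.7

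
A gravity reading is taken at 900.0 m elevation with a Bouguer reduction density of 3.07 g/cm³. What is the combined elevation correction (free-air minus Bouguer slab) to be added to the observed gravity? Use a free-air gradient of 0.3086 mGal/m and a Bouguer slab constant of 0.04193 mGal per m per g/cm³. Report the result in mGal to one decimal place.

Combined gradient = 0.3086 − 0.04193 × 3.07 = 0.1798749 mGal/m
Combined elevation correction = 0.1798749 × 900.0 = 161.9 mGal

161.9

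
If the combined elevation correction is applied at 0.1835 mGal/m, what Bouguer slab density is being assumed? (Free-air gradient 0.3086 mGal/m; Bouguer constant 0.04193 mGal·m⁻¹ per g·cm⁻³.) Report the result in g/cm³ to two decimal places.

0.1835 = 0.3086 − 0.04193 × ρ
ρ = (0.3086 − 0.1835) / 0.04193 = 2.98 g/cm³

2.98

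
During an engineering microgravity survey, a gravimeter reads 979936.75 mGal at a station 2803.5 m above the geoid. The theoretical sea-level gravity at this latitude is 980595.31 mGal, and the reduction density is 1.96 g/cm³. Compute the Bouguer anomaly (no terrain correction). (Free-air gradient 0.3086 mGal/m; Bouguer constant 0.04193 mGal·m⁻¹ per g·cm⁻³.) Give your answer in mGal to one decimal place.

Free-air correction = 0.3086 × 2803.5 = 865.16 mGal
Free-air anomaly = 979936.75 − 980595.31 + (865.16) = 206.60 mGal
Bouguer slab correction = 0.04193 × 1.96 × 2803.5 = 230.40 mGal
Simple Bouguer anomaly = 206.60 − (230.40) = -23.80 mGal

-23.8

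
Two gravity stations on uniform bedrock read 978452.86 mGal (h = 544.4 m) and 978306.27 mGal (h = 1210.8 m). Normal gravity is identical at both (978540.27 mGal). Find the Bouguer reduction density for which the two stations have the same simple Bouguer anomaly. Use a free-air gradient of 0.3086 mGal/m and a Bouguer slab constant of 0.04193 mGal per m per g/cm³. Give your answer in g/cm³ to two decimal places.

2.11

Δg_obs = 978306.27 − 978452.86 = -146.59 mGal over Δh = 1210.8 − 544.4 = 666.4 m
Equal Bouguer anomalies ⇒ Δg_obs + (0.3086 − 0.04193ρ)·Δh = 0
0.3086 − 0.04193ρ = −Δg_obs/Δh = 0.21997
ρ = (0.3086 − 0.21997) / 0.04193 = 2.11 g/cm³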